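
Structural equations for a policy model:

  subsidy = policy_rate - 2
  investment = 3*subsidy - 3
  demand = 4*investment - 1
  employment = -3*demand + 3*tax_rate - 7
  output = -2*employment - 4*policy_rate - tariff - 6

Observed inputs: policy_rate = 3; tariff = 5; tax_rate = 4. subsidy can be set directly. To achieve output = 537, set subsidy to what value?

subsidy = 9

Intervening on subsidy fixes its value directly, overriding its dependence on policy_rate.
Substituting into the demand equation gives demand = 12*subsidy - 13.
So employment = -36*subsidy + 44.
output becomes 72*subsidy - 111.
Solve 72*subsidy - 111 = 537: subsidy = (537 + 111) / 72 = 9.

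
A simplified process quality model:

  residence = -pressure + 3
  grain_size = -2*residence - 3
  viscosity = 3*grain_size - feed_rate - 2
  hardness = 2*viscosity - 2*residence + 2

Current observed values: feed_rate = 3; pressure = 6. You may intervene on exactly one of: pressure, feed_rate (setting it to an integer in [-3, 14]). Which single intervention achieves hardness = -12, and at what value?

Intervening on pressure: with other inputs at their observed values, hardness = 14*pressure - 68. Solving for -12 gives pressure = 4, within [-3, 14].
Intervening on feed_rate: hardness = -2*feed_rate + 22. Reaching -12 requires feed_rate = 17, outside [-3, 14].

set pressure = 4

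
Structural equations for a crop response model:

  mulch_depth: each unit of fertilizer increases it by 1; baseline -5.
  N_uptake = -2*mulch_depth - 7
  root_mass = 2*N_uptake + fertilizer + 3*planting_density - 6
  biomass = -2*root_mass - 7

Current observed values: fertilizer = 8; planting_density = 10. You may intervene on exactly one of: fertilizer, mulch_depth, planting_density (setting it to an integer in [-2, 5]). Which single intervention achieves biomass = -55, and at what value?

set fertilizer = 2

Intervening on fertilizer: with other inputs at their observed values, biomass = 6*fertilizer - 67. Solving for -55 gives fertilizer = 2, within [-2, 5].
Intervening on mulch_depth: biomass = 8*mulch_depth - 43. Reaching -55 requires mulch_depth = -3/2, not an integer.
Intervening on planting_density: biomass = -6*planting_density + 41. Reaching -55 requires planting_density = 16, outside [-2, 5].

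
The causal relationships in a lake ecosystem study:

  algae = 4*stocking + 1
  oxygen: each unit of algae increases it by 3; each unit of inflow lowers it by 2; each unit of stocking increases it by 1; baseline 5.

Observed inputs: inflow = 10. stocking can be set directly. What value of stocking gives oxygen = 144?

stocking = 12

Substituting into the oxygen equation gives oxygen = 13*stocking - 12.
Solve 13*stocking - 12 = 144: stocking = (144 + 12) / 13 = 12.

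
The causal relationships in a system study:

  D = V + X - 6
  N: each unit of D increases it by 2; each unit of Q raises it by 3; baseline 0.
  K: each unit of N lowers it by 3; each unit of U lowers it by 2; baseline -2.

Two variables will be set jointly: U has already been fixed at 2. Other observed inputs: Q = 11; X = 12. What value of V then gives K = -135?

With U held at 2:
Substituting into the D equation gives D = V + 6.
N becomes 2*V + 45.
Substituting into the K equation gives K = -6*V - 141.
Solve -6*V - 141 = -135: V = (-135 + 141) / -6 = -1.

V = -1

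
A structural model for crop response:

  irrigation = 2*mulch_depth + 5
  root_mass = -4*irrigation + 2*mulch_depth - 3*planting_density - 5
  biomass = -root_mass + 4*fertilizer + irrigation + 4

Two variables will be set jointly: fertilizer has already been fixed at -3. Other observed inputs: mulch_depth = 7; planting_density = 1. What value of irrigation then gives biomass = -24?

With fertilizer held at -3:
Intervening on irrigation fixes its value directly, overriding its dependence on mulch_depth.
Substituting into the root_mass equation gives root_mass = -4*irrigation + 6.
Substituting into the biomass equation gives biomass = 5*irrigation - 14.
Solve 5*irrigation - 14 = -24: irrigation = (-24 + 14) / 5 = -2.

irrigation = -2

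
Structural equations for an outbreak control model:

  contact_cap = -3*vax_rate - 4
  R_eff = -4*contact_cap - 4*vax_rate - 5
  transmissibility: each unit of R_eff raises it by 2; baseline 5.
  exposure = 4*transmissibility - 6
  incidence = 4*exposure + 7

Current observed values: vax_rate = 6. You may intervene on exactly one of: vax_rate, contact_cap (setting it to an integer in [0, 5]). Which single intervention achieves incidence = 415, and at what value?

Intervening on vax_rate: with other inputs at their observed values, incidence = 256*vax_rate + 415. Solving for 415 gives vax_rate = 0, within [0, 5].
Intervening on contact_cap: incidence = -128*contact_cap - 865. Reaching 415 requires contact_cap = -10, outside [0, 5].

set vax_rate = 0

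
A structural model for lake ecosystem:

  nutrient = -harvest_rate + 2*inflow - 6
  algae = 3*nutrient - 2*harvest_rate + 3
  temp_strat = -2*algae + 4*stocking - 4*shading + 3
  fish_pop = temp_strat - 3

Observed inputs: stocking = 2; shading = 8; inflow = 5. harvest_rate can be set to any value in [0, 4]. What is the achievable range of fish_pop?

Substituting into the nutrient equation gives nutrient = -harvest_rate + 4.
So algae = -5*harvest_rate + 15.
So temp_strat = 10*harvest_rate - 51.
Substituting into the fish_pop equation gives fish_pop = 10*harvest_rate - 54.
Linear in harvest_rate, so extremes are at the endpoints: harvest_rate = 0 gives fish_pop = -54; harvest_rate = 4 gives fish_pop = -14.

-54 to -14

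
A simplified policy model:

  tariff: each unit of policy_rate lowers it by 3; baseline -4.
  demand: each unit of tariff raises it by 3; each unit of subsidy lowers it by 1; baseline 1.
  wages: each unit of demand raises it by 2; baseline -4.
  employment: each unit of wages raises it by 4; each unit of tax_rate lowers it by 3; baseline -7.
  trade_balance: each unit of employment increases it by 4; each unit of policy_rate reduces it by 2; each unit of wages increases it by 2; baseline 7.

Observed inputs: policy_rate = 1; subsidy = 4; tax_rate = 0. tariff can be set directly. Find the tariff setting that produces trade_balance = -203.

Intervening on tariff fixes its value directly, overriding its dependence on policy_rate.
Substituting into the demand equation gives demand = 3*tariff - 3.
Substituting into the wages equation gives wages = 6*tariff - 10.
Substituting into the employment equation gives employment = 24*tariff - 47.
trade_balance becomes 108*tariff - 203.
Solve 108*tariff - 203 = -203: tariff = (-203 + 203) / 108 = 0.

tariff = 0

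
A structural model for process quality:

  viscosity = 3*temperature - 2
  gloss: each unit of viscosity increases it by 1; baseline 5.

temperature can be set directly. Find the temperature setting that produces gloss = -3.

temperature = -2

Substituting into the gloss equation gives gloss = 3*temperature + 3.
Solve 3*temperature + 3 = -3: temperature = (-3 - 3) / 3 = -2.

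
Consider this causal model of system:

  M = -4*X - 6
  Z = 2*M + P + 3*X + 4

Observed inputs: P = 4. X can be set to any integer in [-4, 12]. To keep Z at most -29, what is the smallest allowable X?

Substituting into the Z equation gives Z = -5*X - 4.
Require -5*X - 4 ≤ -29, so X ≥ 5.
The smallest integer in [-4, 12] satisfying this is 5.

X = 5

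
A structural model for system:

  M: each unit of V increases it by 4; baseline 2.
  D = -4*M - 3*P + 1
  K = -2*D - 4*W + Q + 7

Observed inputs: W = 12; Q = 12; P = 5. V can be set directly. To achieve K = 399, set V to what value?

V = 12

Substituting into the D equation gives D = -16*V - 22.
K becomes 32*V + 15.
Solve 32*V + 15 = 399: V = (399 - 15) / 32 = 12.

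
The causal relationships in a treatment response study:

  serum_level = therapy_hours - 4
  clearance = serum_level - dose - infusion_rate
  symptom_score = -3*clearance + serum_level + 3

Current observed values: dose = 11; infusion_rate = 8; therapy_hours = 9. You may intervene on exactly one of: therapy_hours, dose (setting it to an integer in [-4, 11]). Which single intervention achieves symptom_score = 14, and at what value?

Intervening on therapy_hours: symptom_score = -2*therapy_hours + 68. Reaching 14 requires therapy_hours = 27, outside [-4, 11].
Intervening on dose: with other inputs at their observed values, symptom_score = 3*dose + 17. Solving for 14 gives dose = -1, within [-4, 11].

set dose = -1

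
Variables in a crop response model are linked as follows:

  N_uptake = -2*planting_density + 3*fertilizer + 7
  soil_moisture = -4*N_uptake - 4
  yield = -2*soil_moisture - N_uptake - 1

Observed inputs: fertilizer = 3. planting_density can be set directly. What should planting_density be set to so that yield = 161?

planting_density = -3

Substituting into the N_uptake equation gives N_uptake = -2*planting_density + 16.
Substituting into the soil_moisture equation gives soil_moisture = 8*planting_density - 68.
So yield = -14*planting_density + 119.
Solve -14*planting_density + 119 = 161: planting_density = (161 - 119) / -14 = -3.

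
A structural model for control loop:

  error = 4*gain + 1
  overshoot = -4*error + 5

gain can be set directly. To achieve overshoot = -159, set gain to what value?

gain = 10

Substituting into the overshoot equation gives overshoot = -16*gain + 1.
Solve -16*gain + 1 = -159: gain = (-159 - 1) / -16 = 10.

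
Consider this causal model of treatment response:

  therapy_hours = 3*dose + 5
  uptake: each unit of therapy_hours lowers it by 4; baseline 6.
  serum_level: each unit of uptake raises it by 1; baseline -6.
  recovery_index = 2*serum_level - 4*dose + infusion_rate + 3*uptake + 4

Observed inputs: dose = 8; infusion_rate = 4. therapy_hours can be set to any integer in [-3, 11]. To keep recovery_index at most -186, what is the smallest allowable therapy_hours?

Intervening on therapy_hours fixes its value directly, overriding its dependence on dose.
Substituting into the serum_level equation gives serum_level = -4*therapy_hours.
So recovery_index = -20*therapy_hours - 6.
Require -20*therapy_hours - 6 ≤ -186, so therapy_hours ≥ 9.
The smallest integer in [-3, 11] satisfying this is 9.

therapy_hours = 9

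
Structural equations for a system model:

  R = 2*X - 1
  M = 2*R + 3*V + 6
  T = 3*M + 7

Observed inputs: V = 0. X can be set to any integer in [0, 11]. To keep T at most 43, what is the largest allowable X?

Substituting into the M equation gives M = 4*X + 4.
Substituting into the T equation gives T = 12*X + 19.
Require 12*X + 19 ≤ 43, so X ≤ 2.
The largest integer in [0, 11] satisfying this is 2.

X = 2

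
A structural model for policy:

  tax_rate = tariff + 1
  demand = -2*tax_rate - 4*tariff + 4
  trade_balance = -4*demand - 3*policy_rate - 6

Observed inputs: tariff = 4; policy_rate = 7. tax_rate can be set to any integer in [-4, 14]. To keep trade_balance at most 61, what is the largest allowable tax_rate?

Intervening on tax_rate fixes its value directly, overriding its dependence on tariff.
Substituting into the demand equation gives demand = -2*tax_rate - 12.
Substituting into the trade_balance equation gives trade_balance = 8*tax_rate + 21.
Require 8*tax_rate + 21 ≤ 61, so tax_rate ≤ 5.
The largest integer in [-4, 14] satisfying this is 5.

tax_rate = 5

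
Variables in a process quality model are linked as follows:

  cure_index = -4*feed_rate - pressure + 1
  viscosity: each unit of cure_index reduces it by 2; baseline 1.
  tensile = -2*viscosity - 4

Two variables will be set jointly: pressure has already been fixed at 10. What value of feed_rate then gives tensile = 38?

With pressure held at 10:
Substituting into the cure_index equation gives cure_index = -4*feed_rate - 9.
This gives viscosity = 8*feed_rate + 19.
tensile becomes -16*feed_rate - 42.
Solve -16*feed_rate - 42 = 38: feed_rate = (38 + 42) / -16 = -5.

feed_rate = -5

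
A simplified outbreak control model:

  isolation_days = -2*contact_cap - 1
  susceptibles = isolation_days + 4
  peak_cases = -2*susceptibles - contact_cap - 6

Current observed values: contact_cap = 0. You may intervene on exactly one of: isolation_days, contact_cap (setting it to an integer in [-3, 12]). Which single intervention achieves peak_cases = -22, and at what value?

Intervening on isolation_days: with other inputs at their observed values, peak_cases = -2*isolation_days - 14. Solving for -22 gives isolation_days = 4, within [-3, 12].
Intervening on contact_cap: peak_cases = 3*contact_cap - 12. Reaching -22 requires contact_cap = -10/3, not an integer.

set isolation_days = 4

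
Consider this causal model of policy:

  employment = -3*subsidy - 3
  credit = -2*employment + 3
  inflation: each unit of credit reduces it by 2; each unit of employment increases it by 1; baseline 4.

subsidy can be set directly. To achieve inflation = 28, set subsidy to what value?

subsidy = -3

Substituting into the credit equation gives credit = 6*subsidy + 9.
This gives inflation = -15*subsidy - 17.
Solve -15*subsidy - 17 = 28: subsidy = (28 + 17) / -15 = -3.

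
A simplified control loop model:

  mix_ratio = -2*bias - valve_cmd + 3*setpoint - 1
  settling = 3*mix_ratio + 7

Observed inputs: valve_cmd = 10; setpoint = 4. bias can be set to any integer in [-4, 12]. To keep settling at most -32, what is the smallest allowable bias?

bias = 7

Substituting into the mix_ratio equation gives mix_ratio = -2*bias + 1.
This gives settling = -6*bias + 10.
Require -6*bias + 10 ≤ -32, so bias ≥ 7.
The smallest integer in [-4, 12] satisfying this is 7.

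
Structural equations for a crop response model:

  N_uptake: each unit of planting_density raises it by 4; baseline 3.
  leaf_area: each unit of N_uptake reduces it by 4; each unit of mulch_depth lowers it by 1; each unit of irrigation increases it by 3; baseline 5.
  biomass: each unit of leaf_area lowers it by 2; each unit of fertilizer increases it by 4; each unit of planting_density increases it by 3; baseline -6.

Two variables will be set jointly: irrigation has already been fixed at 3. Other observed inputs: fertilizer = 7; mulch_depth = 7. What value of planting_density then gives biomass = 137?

planting_density = 3

With irrigation held at 3:
Substituting into the leaf_area equation gives leaf_area = -16*planting_density - 5.
biomass becomes 35*planting_density + 32.
Solve 35*planting_density + 32 = 137: planting_density = (137 - 32) / 35 = 3.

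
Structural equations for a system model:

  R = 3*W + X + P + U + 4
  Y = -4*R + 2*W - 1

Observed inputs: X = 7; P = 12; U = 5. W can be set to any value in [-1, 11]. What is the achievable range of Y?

-223 to -103

Substituting into the R equation gives R = 3*W + 28.
Y becomes -10*W - 113.
Linear in W, so extremes are at the endpoints: W = -1 gives Y = -103; W = 11 gives Y = -223.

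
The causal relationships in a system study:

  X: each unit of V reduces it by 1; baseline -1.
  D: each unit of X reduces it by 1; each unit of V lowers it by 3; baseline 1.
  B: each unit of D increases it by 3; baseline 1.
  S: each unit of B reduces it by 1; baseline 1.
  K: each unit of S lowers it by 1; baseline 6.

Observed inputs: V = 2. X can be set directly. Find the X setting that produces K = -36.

Intervening on X fixes its value directly, overriding its dependence on V.
Substituting into the D equation gives D = -X - 5.
Substituting into the B equation gives B = -3*X - 14.
So S = 3*X + 15.
Substituting into the K equation gives K = -3*X - 9.
Solve -3*X - 9 = -36: X = (-36 + 9) / -3 = 9.

X = 9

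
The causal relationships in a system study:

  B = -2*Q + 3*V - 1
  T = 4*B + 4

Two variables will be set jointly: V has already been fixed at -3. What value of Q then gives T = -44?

With V held at -3:
Substituting into the B equation gives B = -2*Q - 10.
Substituting into the T equation gives T = -8*Q - 36.
Solve -8*Q - 36 = -44: Q = (-44 + 36) / -8 = 1.

Q = 1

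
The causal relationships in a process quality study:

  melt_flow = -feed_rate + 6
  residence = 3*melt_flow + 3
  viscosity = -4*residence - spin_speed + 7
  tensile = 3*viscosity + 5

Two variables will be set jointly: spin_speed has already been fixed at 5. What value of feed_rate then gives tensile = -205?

feed_rate = 1

With spin_speed held at 5:
Substituting into the residence equation gives residence = -3*feed_rate + 21.
Substituting into the viscosity equation gives viscosity = 12*feed_rate - 82.
This gives tensile = 36*feed_rate - 241.
Solve 36*feed_rate - 241 = -205: feed_rate = (-205 + 241) / 36 = 1.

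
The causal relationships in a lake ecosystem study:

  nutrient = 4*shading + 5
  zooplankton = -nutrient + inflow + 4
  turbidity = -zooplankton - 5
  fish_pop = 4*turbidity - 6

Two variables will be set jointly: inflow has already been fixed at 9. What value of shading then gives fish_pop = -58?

shading = 0

With inflow held at 9:
Substituting into the zooplankton equation gives zooplankton = -4*shading + 8.
Substituting into the turbidity equation gives turbidity = 4*shading - 13.
Substituting into the fish_pop equation gives fish_pop = 16*shading - 58.
Solve 16*shading - 58 = -58: shading = (-58 + 58) / 16 = 0.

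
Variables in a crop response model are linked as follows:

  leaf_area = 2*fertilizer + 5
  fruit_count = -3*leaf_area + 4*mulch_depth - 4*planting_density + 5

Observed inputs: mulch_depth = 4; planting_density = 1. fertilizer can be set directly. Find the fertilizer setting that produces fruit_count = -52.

Substituting into the fruit_count equation gives fruit_count = -6*fertilizer + 2.
Solve -6*fertilizer + 2 = -52: fertilizer = (-52 - 2) / -6 = 9.

fertilizer = 9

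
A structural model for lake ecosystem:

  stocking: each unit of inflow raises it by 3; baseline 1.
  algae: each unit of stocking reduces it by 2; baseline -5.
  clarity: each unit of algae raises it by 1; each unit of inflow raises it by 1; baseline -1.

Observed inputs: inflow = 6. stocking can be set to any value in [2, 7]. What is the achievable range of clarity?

Intervening on stocking fixes its value directly, overriding its dependence on inflow.
Substituting into the clarity equation gives clarity = -2*stocking.
Linear in stocking, so extremes are at the endpoints: stocking = 2 gives clarity = -4; stocking = 7 gives clarity = -14.

-14 to -4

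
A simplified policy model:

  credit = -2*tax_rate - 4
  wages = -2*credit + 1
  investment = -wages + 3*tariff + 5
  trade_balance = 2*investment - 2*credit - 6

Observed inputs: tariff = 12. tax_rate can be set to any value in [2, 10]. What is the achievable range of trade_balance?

Substituting into the wages equation gives wages = 4*tax_rate + 9.
Substituting into the investment equation gives investment = -4*tax_rate + 32.
Substituting into the trade_balance equation gives trade_balance = -4*tax_rate + 66.
Linear in tax_rate, so extremes are at the endpoints: tax_rate = 2 gives trade_balance = 58; tax_rate = 10 gives trade_balance = 26.

26 to 58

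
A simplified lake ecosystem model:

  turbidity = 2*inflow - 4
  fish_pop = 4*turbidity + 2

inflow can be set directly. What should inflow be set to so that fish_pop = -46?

inflow = -4

Substituting into the fish_pop equation gives fish_pop = 8*inflow - 14.
Solve 8*inflow - 14 = -46: inflow = (-46 + 14) / 8 = -4.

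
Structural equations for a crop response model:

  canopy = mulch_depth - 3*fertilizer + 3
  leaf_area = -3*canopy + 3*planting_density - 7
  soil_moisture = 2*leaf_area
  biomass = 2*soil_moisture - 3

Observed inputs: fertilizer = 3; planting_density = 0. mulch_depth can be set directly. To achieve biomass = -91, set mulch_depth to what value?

mulch_depth = 11

Substituting into the canopy equation gives canopy = mulch_depth - 6.
leaf_area becomes -3*mulch_depth + 11.
So soil_moisture = -6*mulch_depth + 22.
So biomass = -12*mulch_depth + 41.
Solve -12*mulch_depth + 41 = -91: mulch_depth = (-91 - 41) / -12 = 11.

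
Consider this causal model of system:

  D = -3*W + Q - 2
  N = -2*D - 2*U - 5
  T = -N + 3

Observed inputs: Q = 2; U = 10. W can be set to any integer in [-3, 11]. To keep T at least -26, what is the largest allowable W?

Substituting into the D equation gives D = -3*W.
N becomes 6*W - 25.
Substituting into the T equation gives T = -6*W + 28.
Require -6*W + 28 ≥ -26, so W ≤ 9.
The largest integer in [-3, 11] satisfying this is 9.

W = 9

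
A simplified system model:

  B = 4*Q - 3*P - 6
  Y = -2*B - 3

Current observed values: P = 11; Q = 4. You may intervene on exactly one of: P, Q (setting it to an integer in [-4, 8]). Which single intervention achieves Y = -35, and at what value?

set P = -2

Intervening on P: with other inputs at their observed values, Y = 6*P - 23. Solving for -35 gives P = -2, within [-4, 8].
Intervening on Q: Y = -8*Q + 75. Reaching -35 requires Q = 55/4, not an integer.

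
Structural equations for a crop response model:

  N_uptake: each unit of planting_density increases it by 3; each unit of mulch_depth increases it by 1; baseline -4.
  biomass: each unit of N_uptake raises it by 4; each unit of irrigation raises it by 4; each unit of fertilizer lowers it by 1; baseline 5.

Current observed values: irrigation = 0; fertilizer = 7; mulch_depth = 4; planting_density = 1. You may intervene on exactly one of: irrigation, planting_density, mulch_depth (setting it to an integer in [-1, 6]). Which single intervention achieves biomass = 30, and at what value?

Intervening on irrigation: with other inputs at their observed values, biomass = 4*irrigation + 10. Solving for 30 gives irrigation = 5, within [-1, 6].
Intervening on planting_density: biomass = 12*planting_density - 2. Reaching 30 requires planting_density = 8/3, not an integer.
Intervening on mulch_depth: biomass = 4*mulch_depth - 6. Reaching 30 requires mulch_depth = 9, outside [-1, 6].

set irrigation = 5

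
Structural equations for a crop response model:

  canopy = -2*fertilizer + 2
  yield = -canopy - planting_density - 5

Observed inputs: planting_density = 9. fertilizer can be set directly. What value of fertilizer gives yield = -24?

fertilizer = -4

Substituting into the yield equation gives yield = 2*fertilizer - 16.
Solve 2*fertilizer - 16 = -24: fertilizer = (-24 + 16) / 2 = -4.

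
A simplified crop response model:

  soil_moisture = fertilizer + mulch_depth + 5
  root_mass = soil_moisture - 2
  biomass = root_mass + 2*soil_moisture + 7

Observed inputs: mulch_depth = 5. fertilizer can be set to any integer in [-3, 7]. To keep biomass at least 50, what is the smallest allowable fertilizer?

fertilizer = 5

Substituting into the soil_moisture equation gives soil_moisture = fertilizer + 10.
Substituting into the root_mass equation gives root_mass = fertilizer + 8.
This gives biomass = 3*fertilizer + 35.
Require 3*fertilizer + 35 ≥ 50, so fertilizer ≥ 5.
The smallest integer in [-3, 7] satisfying this is 5.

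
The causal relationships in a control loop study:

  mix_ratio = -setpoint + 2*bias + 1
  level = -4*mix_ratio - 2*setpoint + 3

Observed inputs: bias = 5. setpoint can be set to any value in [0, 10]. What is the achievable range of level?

Substituting into the mix_ratio equation gives mix_ratio = -setpoint + 11.
Substituting into the level equation gives level = 2*setpoint - 41.
Linear in setpoint, so extremes are at the endpoints: setpoint = 0 gives level = -41; setpoint = 10 gives level = -21.

-41 to -21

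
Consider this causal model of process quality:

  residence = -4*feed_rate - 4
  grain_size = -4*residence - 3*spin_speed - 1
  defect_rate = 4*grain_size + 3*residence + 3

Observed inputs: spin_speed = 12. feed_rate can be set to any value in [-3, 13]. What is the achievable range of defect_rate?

Substituting into the grain_size equation gives grain_size = 16*feed_rate - 21.
This gives defect_rate = 52*feed_rate - 93.
Linear in feed_rate, so extremes are at the endpoints: feed_rate = -3 gives defect_rate = -249; feed_rate = 13 gives defect_rate = 583.

-249 to 583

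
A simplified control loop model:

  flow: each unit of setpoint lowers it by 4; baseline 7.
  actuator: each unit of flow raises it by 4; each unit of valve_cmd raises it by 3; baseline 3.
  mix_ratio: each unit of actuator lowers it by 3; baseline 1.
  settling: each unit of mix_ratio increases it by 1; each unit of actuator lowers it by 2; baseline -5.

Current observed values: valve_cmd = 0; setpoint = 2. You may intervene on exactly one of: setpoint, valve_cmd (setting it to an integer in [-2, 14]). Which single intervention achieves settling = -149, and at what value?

set valve_cmd = 10

Intervening on setpoint: settling = 80*setpoint - 159. Reaching -149 requires setpoint = 1/8, not an integer.
Intervening on valve_cmd: with other inputs at their observed values, settling = -15*valve_cmd + 1. Solving for -149 gives valve_cmd = 10, within [-2, 14].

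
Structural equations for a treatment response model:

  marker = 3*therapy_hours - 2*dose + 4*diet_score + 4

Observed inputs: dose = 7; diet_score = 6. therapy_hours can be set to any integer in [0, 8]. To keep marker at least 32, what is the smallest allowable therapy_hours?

Substituting into the marker equation gives marker = 3*therapy_hours + 14.
Require 3*therapy_hours + 14 ≥ 32, so therapy_hours ≥ 6.
The smallest integer in [0, 8] satisfying this is 6.

therapy_hours = 6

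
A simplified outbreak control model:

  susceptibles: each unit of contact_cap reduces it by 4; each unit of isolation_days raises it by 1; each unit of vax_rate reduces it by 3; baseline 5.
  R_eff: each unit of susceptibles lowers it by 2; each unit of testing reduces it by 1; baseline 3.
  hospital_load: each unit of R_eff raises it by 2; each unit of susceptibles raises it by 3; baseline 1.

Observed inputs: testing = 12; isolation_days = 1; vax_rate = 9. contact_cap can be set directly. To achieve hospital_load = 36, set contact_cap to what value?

contact_cap = 8

Substituting into the susceptibles equation gives susceptibles = -4*contact_cap - 21.
This gives R_eff = 8*contact_cap + 33.
This gives hospital_load = 4*contact_cap + 4.
Solve 4*contact_cap + 4 = 36: contact_cap = (36 - 4) / 4 = 8.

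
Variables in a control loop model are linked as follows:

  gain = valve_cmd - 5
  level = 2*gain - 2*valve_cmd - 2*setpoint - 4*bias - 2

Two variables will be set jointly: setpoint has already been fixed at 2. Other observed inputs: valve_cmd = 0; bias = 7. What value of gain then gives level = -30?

With setpoint held at 2:
Intervening on gain fixes its value directly, overriding its dependence on valve_cmd.
Substituting into the level equation gives level = 2*gain - 34.
Solve 2*gain - 34 = -30: gain = (-30 + 34) / 2 = 2.

gain = 2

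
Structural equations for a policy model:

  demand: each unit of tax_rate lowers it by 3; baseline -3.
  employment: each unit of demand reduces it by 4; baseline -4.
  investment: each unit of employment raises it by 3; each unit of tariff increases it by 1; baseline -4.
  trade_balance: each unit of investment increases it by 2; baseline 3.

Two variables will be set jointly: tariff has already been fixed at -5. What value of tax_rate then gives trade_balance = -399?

tax_rate = -6

With tariff held at -5:
Substituting into the employment equation gives employment = 12*tax_rate + 8.
investment becomes 36*tax_rate + 15.
This gives trade_balance = 72*tax_rate + 33.
Solve 72*tax_rate + 33 = -399: tax_rate = (-399 - 33) / 72 = -6.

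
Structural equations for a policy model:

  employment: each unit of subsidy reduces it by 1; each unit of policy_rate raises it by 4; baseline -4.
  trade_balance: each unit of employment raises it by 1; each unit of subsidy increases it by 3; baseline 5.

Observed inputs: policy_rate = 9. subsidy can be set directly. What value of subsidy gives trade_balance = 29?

subsidy = -4

Substituting into the employment equation gives employment = -subsidy + 32.
Substituting into the trade_balance equation gives trade_balance = 2*subsidy + 37.
Solve 2*subsidy + 37 = 29: subsidy = (29 - 37) / 2 = -4.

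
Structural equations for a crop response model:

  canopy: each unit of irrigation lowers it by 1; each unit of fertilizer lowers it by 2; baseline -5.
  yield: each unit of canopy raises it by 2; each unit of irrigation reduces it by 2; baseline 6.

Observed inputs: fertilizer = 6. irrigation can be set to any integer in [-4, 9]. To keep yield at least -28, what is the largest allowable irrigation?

irrigation = 0

Substituting into the canopy equation gives canopy = -irrigation - 17.
Substituting into the yield equation gives yield = -4*irrigation - 28.
Require -4*irrigation - 28 ≥ -28, so irrigation ≤ 0.
The largest integer in [-4, 9] satisfying this is 0.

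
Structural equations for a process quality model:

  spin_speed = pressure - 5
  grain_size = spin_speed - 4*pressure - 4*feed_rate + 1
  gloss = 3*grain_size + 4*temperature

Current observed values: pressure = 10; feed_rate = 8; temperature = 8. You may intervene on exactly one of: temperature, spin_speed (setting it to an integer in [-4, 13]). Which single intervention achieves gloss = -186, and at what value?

set temperature = 3

Intervening on temperature: with other inputs at their observed values, gloss = 4*temperature - 198. Solving for -186 gives temperature = 3, within [-4, 13].
Intervening on spin_speed: gloss = 3*spin_speed - 181. Reaching -186 requires spin_speed = -5/3, not an integer.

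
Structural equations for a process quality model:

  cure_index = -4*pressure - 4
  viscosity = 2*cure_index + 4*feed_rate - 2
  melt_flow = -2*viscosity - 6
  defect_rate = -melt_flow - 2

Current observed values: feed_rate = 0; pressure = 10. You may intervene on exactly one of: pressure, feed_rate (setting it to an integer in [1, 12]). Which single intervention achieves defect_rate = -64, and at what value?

set pressure = 3

Intervening on pressure: with other inputs at their observed values, defect_rate = -16*pressure - 16. Solving for -64 gives pressure = 3, within [1, 12].
Intervening on feed_rate: defect_rate = 8*feed_rate - 176. Reaching -64 requires feed_rate = 14, outside [1, 12].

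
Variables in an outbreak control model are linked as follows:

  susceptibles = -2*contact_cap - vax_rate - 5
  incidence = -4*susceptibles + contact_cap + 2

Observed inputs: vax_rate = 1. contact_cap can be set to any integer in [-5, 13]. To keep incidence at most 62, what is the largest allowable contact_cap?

Substituting into the susceptibles equation gives susceptibles = -2*contact_cap - 6.
This gives incidence = 9*contact_cap + 26.
Require 9*contact_cap + 26 ≤ 62, so contact_cap ≤ 4.
The largest integer in [-5, 13] satisfying this is 4.

contact_cap = 4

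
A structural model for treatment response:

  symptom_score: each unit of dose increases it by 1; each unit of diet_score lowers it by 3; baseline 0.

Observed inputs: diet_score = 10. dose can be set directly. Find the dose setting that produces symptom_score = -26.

dose = 4

Substituting into the symptom_score equation gives symptom_score = dose - 30.
Solve dose - 30 = -26: dose = (-26 + 30) / 1 = 4.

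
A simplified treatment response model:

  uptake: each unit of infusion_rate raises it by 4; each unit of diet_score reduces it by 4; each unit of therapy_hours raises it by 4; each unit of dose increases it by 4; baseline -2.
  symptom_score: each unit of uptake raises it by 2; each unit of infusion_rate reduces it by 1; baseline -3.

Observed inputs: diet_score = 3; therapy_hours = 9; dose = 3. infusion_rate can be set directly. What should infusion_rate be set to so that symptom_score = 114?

infusion_rate = 7

Substituting into the uptake equation gives uptake = 4*infusion_rate + 34.
Substituting into the symptom_score equation gives symptom_score = 7*infusion_rate + 65.
Solve 7*infusion_rate + 65 = 114: infusion_rate = (114 - 65) / 7 = 7.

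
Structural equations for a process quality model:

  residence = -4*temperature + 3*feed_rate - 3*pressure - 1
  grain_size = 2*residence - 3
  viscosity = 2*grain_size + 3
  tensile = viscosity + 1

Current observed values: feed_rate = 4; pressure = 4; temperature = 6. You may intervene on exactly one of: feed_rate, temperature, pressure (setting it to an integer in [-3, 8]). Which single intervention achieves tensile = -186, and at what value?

set feed_rate = -3

Intervening on feed_rate: with other inputs at their observed values, tensile = 12*feed_rate - 150. Solving for -186 gives feed_rate = -3, within [-3, 8].
Intervening on temperature: tensile = -16*temperature - 6. Reaching -186 requires temperature = 45/4, not an integer.
Intervening on pressure: tensile = -12*pressure - 54. Reaching -186 requires pressure = 11, outside [-3, 8].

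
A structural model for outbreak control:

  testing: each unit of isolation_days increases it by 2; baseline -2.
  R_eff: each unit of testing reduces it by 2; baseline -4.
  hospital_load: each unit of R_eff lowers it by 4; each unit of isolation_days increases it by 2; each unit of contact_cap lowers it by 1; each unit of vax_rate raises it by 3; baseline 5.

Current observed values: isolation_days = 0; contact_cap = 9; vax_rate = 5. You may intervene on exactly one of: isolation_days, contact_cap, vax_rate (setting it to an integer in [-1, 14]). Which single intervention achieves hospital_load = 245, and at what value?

set isolation_days = 13

Intervening on isolation_days: with other inputs at their observed values, hospital_load = 18*isolation_days + 11. Solving for 245 gives isolation_days = 13, within [-1, 14].
Intervening on contact_cap: hospital_load = -contact_cap + 20. Reaching 245 requires contact_cap = -225, outside [-1, 14].
Intervening on vax_rate: hospital_load = 3*vax_rate - 4. Reaching 245 requires vax_rate = 83, outside [-1, 14].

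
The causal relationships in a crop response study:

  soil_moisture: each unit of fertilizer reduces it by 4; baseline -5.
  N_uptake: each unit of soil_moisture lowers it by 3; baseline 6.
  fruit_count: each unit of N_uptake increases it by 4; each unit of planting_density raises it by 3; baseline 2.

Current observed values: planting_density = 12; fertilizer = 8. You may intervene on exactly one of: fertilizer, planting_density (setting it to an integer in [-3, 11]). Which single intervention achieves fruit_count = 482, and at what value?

Intervening on fertilizer: fruit_count = 48*fertilizer + 122. Reaching 482 requires fertilizer = 15/2, not an integer.
Intervening on planting_density: with other inputs at their observed values, fruit_count = 3*planting_density + 470. Solving for 482 gives planting_density = 4, within [-3, 11].

set planting_density = 4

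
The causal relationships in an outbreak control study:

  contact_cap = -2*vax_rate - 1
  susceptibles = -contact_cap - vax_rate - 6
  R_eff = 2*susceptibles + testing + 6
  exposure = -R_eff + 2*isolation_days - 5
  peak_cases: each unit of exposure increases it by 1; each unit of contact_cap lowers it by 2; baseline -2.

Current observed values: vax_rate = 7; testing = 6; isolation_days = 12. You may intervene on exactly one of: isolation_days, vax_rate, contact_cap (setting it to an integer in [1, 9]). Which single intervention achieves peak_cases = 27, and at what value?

Intervening on isolation_days: peak_cases = 2*isolation_days + 7. Reaching 27 requires isolation_days = 10, outside [1, 9].
Intervening on vax_rate: with other inputs at their observed values, peak_cases = 2*vax_rate + 17. Solving for 27 gives vax_rate = 5, within [1, 9].
Intervening on contact_cap: the paths from contact_cap to peak_cases cancel (net effect zero), leaving peak_cases = 31; 27 is unreachable this way.

set vax_rate = 5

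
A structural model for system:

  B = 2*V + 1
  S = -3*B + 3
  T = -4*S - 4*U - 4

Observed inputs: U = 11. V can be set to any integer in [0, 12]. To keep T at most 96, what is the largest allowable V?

V = 6

Substituting into the S equation gives S = -6*V.
Substituting into the T equation gives T = 24*V - 48.
Require 24*V - 48 ≤ 96, so V ≤ 6.
The largest integer in [0, 12] satisfying this is 6.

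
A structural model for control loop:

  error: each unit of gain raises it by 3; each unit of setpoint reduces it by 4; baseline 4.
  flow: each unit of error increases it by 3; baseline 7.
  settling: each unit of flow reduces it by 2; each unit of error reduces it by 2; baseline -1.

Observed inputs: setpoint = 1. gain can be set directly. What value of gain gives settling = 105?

Substituting into the error equation gives error = 3*gain.
Substituting into the flow equation gives flow = 9*gain + 7.
So settling = -24*gain - 15.
Solve -24*gain - 15 = 105: gain = (105 + 15) / -24 = -5.

gain = -5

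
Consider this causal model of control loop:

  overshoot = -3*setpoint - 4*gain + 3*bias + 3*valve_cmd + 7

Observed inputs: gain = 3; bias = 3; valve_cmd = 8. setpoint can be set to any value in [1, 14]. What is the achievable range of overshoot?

Substituting into the overshoot equation gives overshoot = -3*setpoint + 28.
Linear in setpoint, so extremes are at the endpoints: setpoint = 1 gives overshoot = 25; setpoint = 14 gives overshoot = -14.

-14 to 25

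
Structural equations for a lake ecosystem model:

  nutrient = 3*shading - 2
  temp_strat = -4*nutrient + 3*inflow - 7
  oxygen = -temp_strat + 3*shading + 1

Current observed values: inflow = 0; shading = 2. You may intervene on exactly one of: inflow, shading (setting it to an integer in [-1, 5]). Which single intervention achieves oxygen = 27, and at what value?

set inflow = 1

Intervening on inflow: with other inputs at their observed values, oxygen = -3*inflow + 30. Solving for 27 gives inflow = 1, within [-1, 5].
Intervening on shading: oxygen = 15*shading. Reaching 27 requires shading = 9/5, not an integer.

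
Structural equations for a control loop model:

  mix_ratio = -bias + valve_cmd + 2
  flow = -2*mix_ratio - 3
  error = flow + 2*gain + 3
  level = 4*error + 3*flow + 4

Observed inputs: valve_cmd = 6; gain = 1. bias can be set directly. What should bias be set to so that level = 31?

bias = 10

Substituting into the mix_ratio equation gives mix_ratio = -bias + 8.
Substituting into the flow equation gives flow = 2*bias - 19.
This gives error = 2*bias - 14.
Substituting into the level equation gives level = 14*bias - 109.
Solve 14*bias - 109 = 31: bias = (31 + 109) / 14 = 10.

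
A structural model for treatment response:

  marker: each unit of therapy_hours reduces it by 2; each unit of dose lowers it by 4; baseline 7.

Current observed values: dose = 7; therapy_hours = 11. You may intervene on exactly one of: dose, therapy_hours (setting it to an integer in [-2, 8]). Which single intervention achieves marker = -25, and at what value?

set therapy_hours = 2

Intervening on dose: marker = -4*dose - 15. Reaching -25 requires dose = 5/2, not an integer.
Intervening on therapy_hours: with other inputs at their observed values, marker = -2*therapy_hours - 21. Solving for -25 gives therapy_hours = 2, within [-2, 8].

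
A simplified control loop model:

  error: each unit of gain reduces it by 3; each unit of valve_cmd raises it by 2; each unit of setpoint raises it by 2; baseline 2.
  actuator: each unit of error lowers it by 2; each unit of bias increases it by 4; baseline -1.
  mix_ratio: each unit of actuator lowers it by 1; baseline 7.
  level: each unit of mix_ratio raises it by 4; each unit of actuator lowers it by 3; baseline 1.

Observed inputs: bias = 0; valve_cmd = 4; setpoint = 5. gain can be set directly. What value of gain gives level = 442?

gain = -3

Substituting into the error equation gives error = -3*gain + 20.
Substituting into the actuator equation gives actuator = 6*gain - 41.
mix_ratio becomes -6*gain + 48.
Substituting into the level equation gives level = -42*gain + 316.
Solve -42*gain + 316 = 442: gain = (442 - 316) / -42 = -3.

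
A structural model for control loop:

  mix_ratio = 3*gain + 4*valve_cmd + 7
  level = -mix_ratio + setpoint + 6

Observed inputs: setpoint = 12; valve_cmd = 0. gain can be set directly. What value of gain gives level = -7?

gain = 6

Substituting into the mix_ratio equation gives mix_ratio = 3*gain + 7.
Substituting into the level equation gives level = -3*gain + 11.
Solve -3*gain + 11 = -7: gain = (-7 - 11) / -3 = 6.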